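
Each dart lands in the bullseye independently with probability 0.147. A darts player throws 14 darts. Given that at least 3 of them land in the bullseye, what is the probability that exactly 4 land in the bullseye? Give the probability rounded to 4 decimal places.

X ~ Binomial(14, 0.147). Want P(X=4 | X≥3) = P(X=4) / P(X≥3).
P(X=4) = C(14,4)·0.147^4·0.853^10 = 0.095322
P(X≥3) = 1 − 0.107966 − 0.260485 − 0.291786 = 0.339763
Ratio = 0.095322 / 0.339763 = 0.280555

0.2806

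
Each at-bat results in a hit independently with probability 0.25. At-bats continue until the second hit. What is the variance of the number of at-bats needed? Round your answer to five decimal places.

24.00000

Y = total at-bats until the second success; negative binomial with r=2, p=0.25.
Var(Y) = r(1−p)/p² = 2·0.75 / 0.25² = 24.0000000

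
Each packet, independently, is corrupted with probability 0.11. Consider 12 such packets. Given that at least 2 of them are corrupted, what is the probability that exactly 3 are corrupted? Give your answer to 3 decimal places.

0.265

X ~ Binomial(12, 0.11). Want P(X=3 | X≥2) = P(X=3) / P(X≥2).
P(X=3) = C(12,3)·0.11^3·0.89^9 = 0.10259
P(X≥2) = 1 − 0.24699 − 0.36632 = 0.38669
Ratio = 0.10259 / 0.38669 = 0.26531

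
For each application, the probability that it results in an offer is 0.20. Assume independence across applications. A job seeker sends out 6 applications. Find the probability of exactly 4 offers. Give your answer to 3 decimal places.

X ~ Binomial(n=6, p=0.20).
P(X=4) = C(6,4) · p^4 · (1−p)^2
= 15 · 0.0016 · 0.64 = 0.01536

0.015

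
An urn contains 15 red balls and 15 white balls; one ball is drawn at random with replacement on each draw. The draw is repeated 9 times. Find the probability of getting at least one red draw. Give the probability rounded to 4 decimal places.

P(at least one) = 1 − P(none) = 1 − (1 − 0.50)^9
= 1 − 0.001953 = 0.998047

0.9980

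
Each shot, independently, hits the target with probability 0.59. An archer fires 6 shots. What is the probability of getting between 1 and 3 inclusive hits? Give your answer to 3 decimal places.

0.472

X ~ Binomial(6, 0.59); P(1 ≤ X ≤ 3) = Σ C(6,k) p^k (1−p)^(6−k) over k:
  k=1: C(6,1)·0.59^1·0.41^5 = 0.04101
  k=2: C(6,2)·0.59^2·0.41^4 = 0.14755
  k=3: C(6,3)·0.59^3·0.41^3 = 0.28310
Total = 0.47166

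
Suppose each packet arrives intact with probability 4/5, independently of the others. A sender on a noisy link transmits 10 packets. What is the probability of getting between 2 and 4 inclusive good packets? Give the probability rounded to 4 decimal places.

X ~ Binomial(10, 0.80); P(2 ≤ X ≤ 4) = Σ C(10,k) p^k (1−p)^(10−k) over k:
  k=2: C(10,2)·0.80^2·0.20^8 = 0.000074
  k=3: C(10,3)·0.80^3·0.20^7 = 0.000786
  k=4: C(10,4)·0.80^4·0.20^6 = 0.005505
Total = 0.006365

0.0064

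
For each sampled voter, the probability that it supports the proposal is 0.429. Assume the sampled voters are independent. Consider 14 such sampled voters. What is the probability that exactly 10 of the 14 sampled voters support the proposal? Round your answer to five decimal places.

X ~ Binomial(n=14, p=0.429).
P(X=10) = C(14,10) · p^10 · (1−p)^4
= 1001 · 0.00021114 · 0.1063 = 0.0224673

0.02247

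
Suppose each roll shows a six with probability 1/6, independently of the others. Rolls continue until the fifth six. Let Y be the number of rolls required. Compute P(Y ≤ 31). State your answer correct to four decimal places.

0.6064

Finishing within 31 rolls ⇔ at least 5 successes in the first 31. With X ~ Binomial(31, 0.166667), P(Y ≤ 31) = 1 − P(X ≤ 4).
  k=0: C(31,0)·0.166667^0·0.833333^31 = 0.003511
  k=1: C(31,1)·0.166667^1·0.833333^30 = 0.021766
  k=2: C(31,2)·0.166667^2·0.833333^29 = 0.065297
  k=3: C(31,3)·0.166667^3·0.833333^28 = 0.126241
  k=4: C(31,4)·0.166667^4·0.833333^27 = 0.176738
1 − 0.393552 = 0.606448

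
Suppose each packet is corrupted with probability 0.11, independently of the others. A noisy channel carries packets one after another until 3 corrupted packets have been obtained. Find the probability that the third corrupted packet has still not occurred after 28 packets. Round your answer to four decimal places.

0.3917

Needing more than 28 packets ⇔ fewer than 3 successes in the first 28. With X ~ Binomial(28, 0.11), P(Y > 28) = P(X ≤ 2).
  k=0: C(28,0)·0.11^0·0.89^28 = 0.038275
  k=1: C(28,1)·0.11^1·0.89^27 = 0.132459
  k=2: C(28,2)·0.11^2·0.89^26 = 0.221013
P(X ≤ 2) = 0.391747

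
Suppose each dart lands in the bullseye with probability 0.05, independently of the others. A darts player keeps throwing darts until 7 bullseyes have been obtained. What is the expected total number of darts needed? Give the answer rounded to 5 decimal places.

Y = total darts until the seventh success; negative binomial with r=7, p=0.05.
E[Y] = r / p = 7 / 0.05 = 140.0000000

140.00000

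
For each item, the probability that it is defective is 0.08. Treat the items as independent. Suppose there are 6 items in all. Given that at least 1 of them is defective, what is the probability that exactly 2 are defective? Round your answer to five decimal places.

X ~ Binomial(6, 0.08). Want P(X=2 | X≥1) = P(X=2) / P(X≥1).
P(X=2) = C(6,2)·0.08^2·0.92^4 = 0.0687737
P(X≥1) = 1 − 0.6063550 = 0.3936450
Ratio = 0.0687737 / 0.3936450 = 0.1747100

0.17471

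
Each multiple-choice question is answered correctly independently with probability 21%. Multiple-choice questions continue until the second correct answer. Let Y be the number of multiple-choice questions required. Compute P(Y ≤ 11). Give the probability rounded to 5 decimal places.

Finishing within 11 multiple-choice questions ⇔ at least 2 successes in the first 11. With X ~ Binomial(11, 0.21), P(Y ≤ 11) = 1 − P(X ≤ 1).
  k=0: C(11,0)·0.21^0·0.79^11 = 0.0747994
  k=1: C(11,1)·0.21^1·0.79^10 = 0.2187172
1 − 0.2935166 = 0.7064834

0.70648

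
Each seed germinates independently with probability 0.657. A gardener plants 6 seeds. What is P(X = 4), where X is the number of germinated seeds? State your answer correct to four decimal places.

0.3288

X ~ Binomial(n=6, p=0.657).
P(X=4) = C(6,4) · p^4 · (1−p)^2
= 15 · 0.18632 · 0.11765 = 0.328807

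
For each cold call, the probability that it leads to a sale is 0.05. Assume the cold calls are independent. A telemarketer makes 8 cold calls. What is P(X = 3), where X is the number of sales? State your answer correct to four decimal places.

0.0054

X ~ Binomial(n=8, p=0.05).
P(X=3) = C(8,3) · p^3 · (1−p)^5
= 56 · 0.000125 · 0.77378 = 0.005416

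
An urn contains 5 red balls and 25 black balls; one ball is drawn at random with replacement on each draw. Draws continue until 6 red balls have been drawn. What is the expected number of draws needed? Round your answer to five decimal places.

Y = total draws until the sixth success; negative binomial with r=6, p=0.166667.
E[Y] = r / p = 6 / 0.166667 = 36.0000000

36.00000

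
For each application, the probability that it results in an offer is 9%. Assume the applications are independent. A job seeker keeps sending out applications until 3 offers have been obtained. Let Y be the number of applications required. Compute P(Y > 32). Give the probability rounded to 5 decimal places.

0.44092

Needing more than 32 applications ⇔ fewer than 3 successes in the first 32. With X ~ Binomial(32, 0.09), P(Y > 32) = P(X ≤ 2).
  k=0: C(32,0)·0.09^0·0.91^32 = 0.0489018
  k=1: C(32,1)·0.09^1·0.91^31 = 0.1547660
  k=2: C(32,2)·0.09^2·0.91^30 = 0.2372512
P(X ≤ 2) = 0.4409190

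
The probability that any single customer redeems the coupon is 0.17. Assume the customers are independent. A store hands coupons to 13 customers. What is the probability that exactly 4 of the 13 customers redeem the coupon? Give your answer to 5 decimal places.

0.11164

X ~ Binomial(n=13, p=0.17).
P(X=4) = C(13,4) · p^4 · (1−p)^9
= 715 · 0.00083521 · 0.18694 = 0.1116361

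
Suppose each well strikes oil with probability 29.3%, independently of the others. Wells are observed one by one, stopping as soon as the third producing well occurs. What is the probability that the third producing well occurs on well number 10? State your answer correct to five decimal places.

0.07995

Y = trial on which the third success occurs; negative binomial, r=3, p=0.293.
P(Y=10) = C(9,2) · p^3 · (1−p)^7
= 36 · 0.025154 · 0.088295 = 0.0799542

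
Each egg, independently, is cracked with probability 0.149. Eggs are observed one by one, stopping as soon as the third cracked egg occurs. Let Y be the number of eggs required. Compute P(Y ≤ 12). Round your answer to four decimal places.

Finishing within 12 eggs ⇔ at least 3 successes in the first 12. With X ~ Binomial(12, 0.149), P(Y ≤ 12) = 1 − P(X ≤ 2).
  k=0: C(12,0)·0.149^0·0.851^12 = 0.144263
  k=1: C(12,1)·0.149^1·0.851^11 = 0.303105
  k=2: C(12,2)·0.149^2·0.851^10 = 0.291885
1 − 0.739253 = 0.260747

0.2607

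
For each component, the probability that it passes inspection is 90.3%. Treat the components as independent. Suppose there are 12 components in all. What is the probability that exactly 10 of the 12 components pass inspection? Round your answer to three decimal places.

X ~ Binomial(n=12, p=0.903).
P(X=10) = C(12,10) · p^10 · (1−p)^2
= 66 · 0.36048 · 0.009409 = 0.22385

0.224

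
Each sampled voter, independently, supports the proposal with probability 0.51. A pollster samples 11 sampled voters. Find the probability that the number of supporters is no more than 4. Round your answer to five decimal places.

X ~ Binomial(11, 0.51); P(X ≤ 4) = Σ C(11,k) p^k (1−p)^(11−k) over k:
  k=0: C(11,0)·0.51^0·0.49^11 = 0.0003910
  k=1: C(11,1)·0.51^1·0.49^10 = 0.0044763
  k=2: C(11,2)·0.51^2·0.49^9 = 0.0232953
  k=3: C(11,3)·0.51^3·0.49^8 = 0.0727383
  k=4: C(11,4)·0.51^4·0.49^7 = 0.1514144
Total = 0.2523153

0.25232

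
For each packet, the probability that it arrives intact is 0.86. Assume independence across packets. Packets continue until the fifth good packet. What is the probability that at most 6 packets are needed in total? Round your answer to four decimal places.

Finishing within 6 packets ⇔ at least 5 successes in the first 6. With X ~ Binomial(6, 0.86), P(Y ≤ 6) = 1 − P(X ≤ 4).
  k=0: C(6,0)·0.86^0·0.14^6 = 0.000008
  k=1: C(6,1)·0.86^1·0.14^5 = 0.000278
  k=2: C(6,2)·0.86^2·0.14^4 = 0.004262
  k=3: C(6,3)·0.86^3·0.14^3 = 0.034907
  k=4: C(6,4)·0.86^4·0.14^2 = 0.160820
1 − 0.200274 = 0.799726

0.7997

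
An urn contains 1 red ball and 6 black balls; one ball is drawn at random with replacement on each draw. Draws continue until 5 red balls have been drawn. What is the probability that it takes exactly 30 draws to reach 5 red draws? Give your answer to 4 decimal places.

0.0300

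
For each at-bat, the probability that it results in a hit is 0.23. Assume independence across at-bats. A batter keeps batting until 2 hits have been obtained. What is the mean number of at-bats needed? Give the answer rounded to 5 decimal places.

8.69565

Y = total at-bats until the second success; negative binomial with r=2, p=0.23.
E[Y] = r / p = 2 / 0.23 = 8.6956522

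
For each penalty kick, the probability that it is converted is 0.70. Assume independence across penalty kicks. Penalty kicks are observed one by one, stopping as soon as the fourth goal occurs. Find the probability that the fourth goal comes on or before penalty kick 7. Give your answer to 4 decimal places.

0.8740

Finishing within 7 penalty kicks ⇔ at least 4 successes in the first 7. With X ~ Binomial(7, 0.70), P(Y ≤ 7) = 1 − P(X ≤ 3).
  k=0: C(7,0)·0.70^0·0.30^7 = 0.000219
  k=1: C(7,1)·0.70^1·0.30^6 = 0.003572
  k=2: C(7,2)·0.70^2·0.30^5 = 0.025005
  k=3: C(7,3)·0.70^3·0.30^4 = 0.097240
1 − 0.126036 = 0.873964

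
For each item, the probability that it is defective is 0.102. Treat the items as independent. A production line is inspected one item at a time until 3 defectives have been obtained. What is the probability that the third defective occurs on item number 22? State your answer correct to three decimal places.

Y = trial on which the third success occurs; negative binomial, r=3, p=0.102.
P(Y=22) = C(21,2) · p^3 · (1−p)^19
= 210 · 0.0010612 · 0.12949 = 0.02886

0.029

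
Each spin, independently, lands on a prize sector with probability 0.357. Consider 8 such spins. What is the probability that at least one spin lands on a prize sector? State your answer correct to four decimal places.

0.9708

P(at least one) = 1 − P(none) = 1 − (1 − 0.357)^8
= 1 − 0.029221 = 0.970779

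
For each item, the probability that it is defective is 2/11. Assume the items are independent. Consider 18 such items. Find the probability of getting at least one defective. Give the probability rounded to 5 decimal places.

P(at least one) = 1 − P(none) = 1 − (1 − 0.181818)^18
= 1 − 0.0269958 = 0.9730042

0.97300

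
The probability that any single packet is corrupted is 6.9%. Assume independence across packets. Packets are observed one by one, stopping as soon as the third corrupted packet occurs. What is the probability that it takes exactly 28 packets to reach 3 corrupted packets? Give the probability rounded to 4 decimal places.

Y = trial on which the third success occurs; negative binomial, r=3, p=0.069.
P(Y=28) = C(27,2) · p^3 · (1−p)^25
= 351 · 0.00032851 · 0.16739 = 0.019302

0.0193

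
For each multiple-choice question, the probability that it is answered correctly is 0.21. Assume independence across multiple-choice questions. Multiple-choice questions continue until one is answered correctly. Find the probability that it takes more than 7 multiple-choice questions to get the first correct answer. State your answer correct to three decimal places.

Y = number of multiple-choice questions to the first success; geometric, p = 0.21.
P(Y > 7) = P(first 7 all fail) = (1−p)^7 = 0.19204

0.192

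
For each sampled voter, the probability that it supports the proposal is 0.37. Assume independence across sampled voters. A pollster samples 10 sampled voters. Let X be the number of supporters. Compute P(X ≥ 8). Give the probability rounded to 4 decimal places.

0.0071

X ~ Binomial(10, 0.37); P(X ≥ 8) = Σ C(10,k) p^k (1−p)^(10−k) over k:
  k=8: C(10,8)·0.37^8·0.63^2 = 0.006273
  k=9: C(10,9)·0.37^9·0.63^1 = 0.000819
  k=10: C(10,10)·0.37^10·0.63^0 = 0.000048
Total = 0.007140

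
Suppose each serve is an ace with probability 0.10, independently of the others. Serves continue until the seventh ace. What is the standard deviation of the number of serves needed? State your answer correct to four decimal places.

25.0998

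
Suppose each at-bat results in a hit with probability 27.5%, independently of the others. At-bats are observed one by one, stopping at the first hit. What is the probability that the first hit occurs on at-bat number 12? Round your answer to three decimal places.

Geometric (trials to first success), p = 0.275.
P(Y = 12) = (1−p)^11 · p = 0.029088 · 0.275 = 0.00800

0.008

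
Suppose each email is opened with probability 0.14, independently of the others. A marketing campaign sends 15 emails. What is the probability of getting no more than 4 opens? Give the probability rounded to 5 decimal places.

0.95215

X ~ Binomial(15, 0.14); P(X ≤ 4) = Σ C(15,k) p^k (1−p)^(15−k) over k:
  k=0: C(15,0)·0.14^0·0.86^15 = 0.1041062
  k=1: C(15,1)·0.14^1·0.86^14 = 0.2542129
  k=2: C(15,2)·0.14^2·0.86^13 = 0.2896845
  k=3: C(15,3)·0.14^3·0.86^12 = 0.2043511
  k=4: C(15,4)·0.14^4·0.86^11 = 0.0997994
Total = 0.9521541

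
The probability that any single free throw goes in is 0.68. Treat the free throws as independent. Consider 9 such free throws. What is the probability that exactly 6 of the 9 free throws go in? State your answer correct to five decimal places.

0.27213

X ~ Binomial(n=9, p=0.68).
P(X=6) = C(9,6) · p^6 · (1−p)^3
= 84 · 0.098867 · 0.032768 = 0.2721339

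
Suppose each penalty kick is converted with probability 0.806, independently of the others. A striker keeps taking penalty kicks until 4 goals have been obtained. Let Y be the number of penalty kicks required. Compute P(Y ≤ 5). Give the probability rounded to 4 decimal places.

0.7495

Finishing within 5 penalty kicks ⇔ at least 4 successes in the first 5. With X ~ Binomial(5, 0.806), P(Y ≤ 5) = 1 − P(X ≤ 3).
  k=0: C(5,0)·0.806^0·0.194^5 = 0.000275
  k=1: C(5,1)·0.806^1·0.194^4 = 0.005708
  k=2: C(5,2)·0.806^2·0.194^3 = 0.047432
  k=3: C(5,3)·0.806^3·0.194^2 = 0.197065
1 − 0.250480 = 0.749520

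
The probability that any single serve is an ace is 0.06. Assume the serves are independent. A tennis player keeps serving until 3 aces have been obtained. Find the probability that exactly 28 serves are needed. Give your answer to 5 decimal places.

Y = trial on which the third success occurs; negative binomial, r=3, p=0.06.
P(Y=28) = C(27,2) · p^3 · (1−p)^25
= 351 · 0.000216 · 0.21291 = 0.0161420

0.01614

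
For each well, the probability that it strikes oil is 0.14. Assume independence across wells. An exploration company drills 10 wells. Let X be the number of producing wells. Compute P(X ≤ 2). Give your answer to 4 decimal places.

X ~ Binomial(10, 0.14); P(X ≤ 2) = Σ C(10,k) p^k (1−p)^(10−k) over k:
  k=0: C(10,0)·0.14^0·0.86^10 = 0.221302
  k=1: C(10,1)·0.14^1·0.86^9 = 0.360258
  k=2: C(10,2)·0.14^2·0.86^8 = 0.263910
Total = 0.845470

0.8455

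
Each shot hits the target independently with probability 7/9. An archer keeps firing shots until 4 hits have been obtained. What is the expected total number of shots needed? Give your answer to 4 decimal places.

5.1429

Y = total shots until the fourth success; negative binomial with r=4, p=0.777778.
E[Y] = r / p = 4 / 0.777778 = 5.142857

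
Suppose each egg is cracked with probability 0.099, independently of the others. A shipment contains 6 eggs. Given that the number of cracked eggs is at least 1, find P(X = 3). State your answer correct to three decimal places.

X ~ Binomial(6, 0.099). Want P(X=3 | X≥1) = P(X=3) / P(X≥1).
P(X=3) = C(6,3)·0.099^3·0.901^3 = 0.01419
P(X≥1) = 1 − 0.53499 = 0.46501
Ratio = 0.01419 / 0.46501 = 0.03052

0.031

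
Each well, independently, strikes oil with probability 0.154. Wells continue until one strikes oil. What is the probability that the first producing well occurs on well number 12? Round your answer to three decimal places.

0.024

Geometric (trials to first success), p = 0.154.
P(Y = 12) = (1−p)^11 · p = 0.15888 · 0.154 = 0.02447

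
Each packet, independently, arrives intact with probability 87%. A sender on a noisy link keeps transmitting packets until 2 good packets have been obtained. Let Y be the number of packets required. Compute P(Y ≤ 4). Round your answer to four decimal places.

Finishing within 4 packets ⇔ at least 2 successes in the first 4. With X ~ Binomial(4, 0.87), P(Y ≤ 4) = 1 − P(X ≤ 1).
  k=0: C(4,0)·0.87^0·0.13^4 = 0.000286
  k=1: C(4,1)·0.87^1·0.13^3 = 0.007646
1 − 0.007931 = 0.992069

0.9921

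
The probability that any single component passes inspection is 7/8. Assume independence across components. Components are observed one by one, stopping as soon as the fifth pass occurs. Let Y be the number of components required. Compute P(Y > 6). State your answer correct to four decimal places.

Needing more than 6 components ⇔ fewer than 5 successes in the first 6. With X ~ Binomial(6, 0.875), P(Y > 6) = P(X ≤ 4).
  k=0: C(6,0)·0.875^0·0.125^6 = 0.000004
  k=1: C(6,1)·0.875^1·0.125^5 = 0.000160
  k=2: C(6,2)·0.875^2·0.125^4 = 0.002804
  k=3: C(6,3)·0.875^3·0.125^3 = 0.026169
  k=4: C(6,4)·0.875^4·0.125^2 = 0.137386
P(X ≤ 4) = 0.166523

0.1665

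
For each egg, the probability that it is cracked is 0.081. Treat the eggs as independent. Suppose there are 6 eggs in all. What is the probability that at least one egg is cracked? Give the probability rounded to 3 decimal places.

P(at least one) = 1 − P(none) = 1 − (1 − 0.081)^6
= 1 − 0.60241 = 0.39759

0.398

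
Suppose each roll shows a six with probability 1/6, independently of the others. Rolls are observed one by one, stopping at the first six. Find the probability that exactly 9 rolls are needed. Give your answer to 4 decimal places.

Geometric (trials to first success), p = 0.166667.
P(Y = 9) = (1−p)^8 · p = 0.23257 · 0.166667 = 0.038761

0.0388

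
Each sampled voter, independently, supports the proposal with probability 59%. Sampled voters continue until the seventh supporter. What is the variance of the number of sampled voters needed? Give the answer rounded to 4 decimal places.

Y = total sampled voters until the seventh success; negative binomial with r=7, p=0.59.
Var(Y) = r(1−p)/p² = 7·0.41 / 0.59² = 8.244757

8.2448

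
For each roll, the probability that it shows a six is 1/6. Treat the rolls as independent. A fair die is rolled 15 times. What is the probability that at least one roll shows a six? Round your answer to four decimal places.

0.9351

P(at least one) = 1 − P(none) = 1 − (1 − 0.166667)^15
= 1 − 0.064905 = 0.935095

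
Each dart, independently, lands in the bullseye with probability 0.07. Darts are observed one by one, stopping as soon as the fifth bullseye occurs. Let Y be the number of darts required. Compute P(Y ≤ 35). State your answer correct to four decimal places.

0.0948

Finishing within 35 darts ⇔ at least 5 successes in the first 35. With X ~ Binomial(35, 0.07), P(Y ≤ 35) = 1 − P(X ≤ 4).
  k=0: C(35,0)·0.07^0·0.93^35 = 0.078868
  k=1: C(35,1)·0.07^1·0.93^34 = 0.207772
  k=2: C(35,2)·0.07^2·0.93^33 = 0.265858
  k=3: C(35,3)·0.07^3·0.93^32 = 0.220119
  k=4: C(35,4)·0.07^4·0.93^31 = 0.132545
1 − 0.905163 = 0.094837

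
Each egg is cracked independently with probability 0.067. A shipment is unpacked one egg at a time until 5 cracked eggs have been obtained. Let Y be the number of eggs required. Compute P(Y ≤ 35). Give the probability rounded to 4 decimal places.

0.0821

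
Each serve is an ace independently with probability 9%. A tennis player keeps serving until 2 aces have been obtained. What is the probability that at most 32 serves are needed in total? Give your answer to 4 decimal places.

0.7963

Finishing within 32 serves ⇔ at least 2 successes in the first 32. With X ~ Binomial(32, 0.09), P(Y ≤ 32) = 1 − P(X ≤ 1).
  k=0: C(32,0)·0.09^0·0.91^32 = 0.048902
  k=1: C(32,1)·0.09^1·0.91^31 = 0.154766
1 − 0.203668 = 0.796332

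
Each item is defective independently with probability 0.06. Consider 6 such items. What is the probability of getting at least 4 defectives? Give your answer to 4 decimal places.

X ~ Binomial(6, 0.06); P(X ≥ 4) = Σ C(6,k) p^k (1−p)^(6−k) over k:
  k=4: C(6,4)·0.06^4·0.94^2 = 0.000172
  k=5: C(6,5)·0.06^5·0.94^1 = 0.000004
  k=6: C(6,6)·0.06^6·0.94^0 = 0.000000
Total = 0.000176

0.0002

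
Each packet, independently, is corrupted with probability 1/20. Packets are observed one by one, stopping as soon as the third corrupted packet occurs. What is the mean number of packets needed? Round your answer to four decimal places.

60.0000

Y = total packets until the third success; negative binomial with r=3, p=0.05.
E[Y] = r / p = 3 / 0.05 = 60.000000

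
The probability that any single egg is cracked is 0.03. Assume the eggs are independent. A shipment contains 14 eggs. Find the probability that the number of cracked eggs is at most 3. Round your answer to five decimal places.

X ~ Binomial(14, 0.03); P(X ≤ 3) = Σ C(14,k) p^k (1−p)^(14−k) over k:
  k=0: C(14,0)·0.03^0·0.97^14 = 0.6528363
  k=1: C(14,1)·0.03^1·0.97^13 = 0.2826714
  k=2: C(14,2)·0.03^2·0.97^12 = 0.0568257
  k=3: C(14,3)·0.03^3·0.97^11 = 0.0070300
Total = 0.9993633

0.99936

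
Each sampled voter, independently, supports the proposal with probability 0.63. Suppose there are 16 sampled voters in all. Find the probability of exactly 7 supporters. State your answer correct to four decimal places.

X ~ Binomial(n=16, p=0.63).
P(X=7) = C(16,7) · p^7 · (1−p)^9
= 11440 · 0.03939 · 0.00012996 = 0.058563

0.0586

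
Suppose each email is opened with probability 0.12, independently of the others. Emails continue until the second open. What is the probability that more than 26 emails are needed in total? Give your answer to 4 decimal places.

Needing more than 26 emails ⇔ fewer than 2 successes in the first 26. With X ~ Binomial(26, 0.12), P(Y > 26) = P(X ≤ 1).
  k=0: C(26,0)·0.12^0·0.88^26 = 0.036020
  k=1: C(26,1)·0.12^1·0.88^25 = 0.127709
P(X ≤ 1) = 0.163729

0.1637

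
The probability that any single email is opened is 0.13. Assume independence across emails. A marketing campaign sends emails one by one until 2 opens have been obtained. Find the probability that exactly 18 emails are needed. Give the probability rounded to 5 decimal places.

Y = trial on which the second success occurs; negative binomial, r=2, p=0.13.
P(Y=18) = C(17,1) · p^2 · (1−p)^16
= 17 · 0.0169 · 0.10772 = 0.0309488

0.03095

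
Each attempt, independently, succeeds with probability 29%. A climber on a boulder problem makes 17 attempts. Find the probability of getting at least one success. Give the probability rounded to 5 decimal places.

P(at least one) = 1 − P(none) = 1 − (1 − 0.29)^17
= 1 − 0.0029607 = 0.9970393

0.99704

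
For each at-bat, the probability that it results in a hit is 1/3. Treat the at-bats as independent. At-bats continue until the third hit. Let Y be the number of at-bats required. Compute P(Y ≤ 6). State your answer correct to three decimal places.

Finishing within 6 at-bats ⇔ at least 3 successes in the first 6. With X ~ Binomial(6, 0.333333), P(Y ≤ 6) = 1 − P(X ≤ 2).
  k=0: C(6,0)·0.333333^0·0.666667^6 = 0.08779
  k=1: C(6,1)·0.333333^1·0.666667^5 = 0.26337
  k=2: C(6,2)·0.333333^2·0.666667^4 = 0.32922
1 − 0.68038 = 0.31962

0.320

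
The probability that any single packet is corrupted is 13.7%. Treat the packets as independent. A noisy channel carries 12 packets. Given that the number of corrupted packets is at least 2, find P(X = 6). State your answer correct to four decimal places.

0.0050

X ~ Binomial(12, 0.137). Want P(X=6 | X≥2) = P(X=6) / P(X≥2).
P(X=6) = C(12,6)·0.137^6·0.863^6 = 0.002524
P(X≥2) = 1 − 0.170659 − 0.325103 = 0.504238
Ratio = 0.002524 / 0.504238 = 0.005005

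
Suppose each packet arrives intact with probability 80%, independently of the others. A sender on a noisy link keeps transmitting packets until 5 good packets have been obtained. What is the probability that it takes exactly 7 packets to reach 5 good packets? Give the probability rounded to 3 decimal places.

0.197

Y = trial on which the fifth success occurs; negative binomial, r=5, p=0.80.
P(Y=7) = C(6,4) · p^5 · (1−p)^2
= 15 · 0.32768 · 0.04 = 0.19661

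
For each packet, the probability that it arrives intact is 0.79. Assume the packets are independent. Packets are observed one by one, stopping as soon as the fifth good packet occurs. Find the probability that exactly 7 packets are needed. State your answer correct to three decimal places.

Y = trial on which the fifth success occurs; negative binomial, r=5, p=0.79.
P(Y=7) = C(6,4) · p^5 · (1−p)^2
= 15 · 0.30771 · 0.0441 = 0.20355

0.204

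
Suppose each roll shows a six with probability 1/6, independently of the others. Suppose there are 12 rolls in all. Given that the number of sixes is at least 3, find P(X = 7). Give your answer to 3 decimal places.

0.004

X ~ Binomial(12, 0.166667). Want P(X=7 | X≥3) = P(X=7) / P(X≥3).
P(X=7) = C(12,7)·0.166667^7·0.833333^5 = 0.00114
P(X≥3) = 1 − 0.11216 − 0.26918 − 0.29609 = 0.32257
Ratio = 0.00114 / 0.32257 = 0.00352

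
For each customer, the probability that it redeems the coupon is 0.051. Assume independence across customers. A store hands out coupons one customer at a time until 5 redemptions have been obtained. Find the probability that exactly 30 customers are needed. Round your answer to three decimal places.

Y = trial on which the fifth success occurs; negative binomial, r=5, p=0.051.
P(Y=30) = C(29,4) · p^5 · (1−p)^25
= 23751 · 3.4503e-07 · 0.27018 = 0.00221

0.002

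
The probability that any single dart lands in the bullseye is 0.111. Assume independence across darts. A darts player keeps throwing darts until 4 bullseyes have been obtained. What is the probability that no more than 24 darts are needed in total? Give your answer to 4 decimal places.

Finishing within 24 darts ⇔ at least 4 successes in the first 24. With X ~ Binomial(24, 0.111), P(Y ≤ 24) = 1 − P(X ≤ 3).
  k=0: C(24,0)·0.111^0·0.889^24 = 0.059380
  k=1: C(24,1)·0.111^1·0.889^23 = 0.177940
  k=2: C(24,2)·0.111^2·0.889^22 = 0.255502
  k=3: C(24,3)·0.111^3·0.889^21 = 0.233946
1 − 0.726769 = 0.273231

0.2732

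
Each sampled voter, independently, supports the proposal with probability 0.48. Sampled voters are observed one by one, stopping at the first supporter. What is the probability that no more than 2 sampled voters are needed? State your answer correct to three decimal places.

0.730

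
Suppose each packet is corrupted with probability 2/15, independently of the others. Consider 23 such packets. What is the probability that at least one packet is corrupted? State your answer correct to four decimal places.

0.9628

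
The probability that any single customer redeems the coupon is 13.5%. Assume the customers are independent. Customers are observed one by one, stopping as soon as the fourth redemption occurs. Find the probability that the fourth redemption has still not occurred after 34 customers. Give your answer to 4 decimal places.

Needing more than 34 customers ⇔ fewer than 4 successes in the first 34. With X ~ Binomial(34, 0.135), P(Y > 34) = P(X ≤ 3).
  k=0: C(34,0)·0.135^0·0.865^34 = 0.007220
  k=1: C(34,1)·0.135^1·0.865^33 = 0.038313
  k=2: C(34,2)·0.135^2·0.865^32 = 0.098661
  k=3: C(34,3)·0.135^3·0.865^31 = 0.164245
P(X ≤ 3) = 0.308439

0.3084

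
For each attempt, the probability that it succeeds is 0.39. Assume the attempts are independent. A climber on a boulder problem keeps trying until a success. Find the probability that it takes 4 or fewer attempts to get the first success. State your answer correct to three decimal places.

0.862

Y = number of attempts to the first success; geometric, p = 0.39.
P(Y ≤ 4) = 1 − (1−p)^4 = 1 − 0.13846 = 0.86154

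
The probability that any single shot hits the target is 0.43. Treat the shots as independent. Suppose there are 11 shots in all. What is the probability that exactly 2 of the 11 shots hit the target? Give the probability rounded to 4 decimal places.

X ~ Binomial(n=11, p=0.43).
P(X=2) = C(11,2) · p^2 · (1−p)^9
= 55 · 0.1849 · 0.0063515 = 0.064591

0.0646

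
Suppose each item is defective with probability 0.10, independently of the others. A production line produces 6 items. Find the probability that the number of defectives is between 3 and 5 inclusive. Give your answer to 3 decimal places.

0.016

X ~ Binomial(6, 0.10); P(3 ≤ X ≤ 5) = Σ C(6,k) p^k (1−p)^(6−k) over k:
  k=3: C(6,3)·0.10^3·0.90^3 = 0.01458
  k=4: C(6,4)·0.10^4·0.90^2 = 0.00121
  k=5: C(6,5)·0.10^5·0.90^1 = 0.00005
Total = 0.01585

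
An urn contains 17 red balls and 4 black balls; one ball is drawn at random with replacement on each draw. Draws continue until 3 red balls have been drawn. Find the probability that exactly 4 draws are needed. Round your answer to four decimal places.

Y = trial on which the third success occurs; negative binomial, r=3, p=0.809524.
P(Y=4) = C(3,2) · p^3 · (1−p)^1
= 3 · 0.5305 · 0.19048 = 0.303145

0.3031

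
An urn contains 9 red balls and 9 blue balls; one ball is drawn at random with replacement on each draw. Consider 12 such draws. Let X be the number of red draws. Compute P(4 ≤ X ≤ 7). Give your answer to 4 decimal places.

0.7332

X ~ Binomial(12, 0.50); P(4 ≤ X ≤ 7) = Σ C(12,k) p^k (1−p)^(12−k) over k:
  k=4: C(12,4)·0.50^4·0.50^8 = 0.120850
  k=5: C(12,5)·0.50^5·0.50^7 = 0.193359
  k=6: C(12,6)·0.50^6·0.50^6 = 0.225586
  k=7: C(12,7)·0.50^7·0.50^5 = 0.193359
Total = 0.733154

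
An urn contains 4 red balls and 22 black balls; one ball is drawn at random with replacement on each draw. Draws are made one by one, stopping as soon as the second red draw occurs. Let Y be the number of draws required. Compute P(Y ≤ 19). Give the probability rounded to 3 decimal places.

0.814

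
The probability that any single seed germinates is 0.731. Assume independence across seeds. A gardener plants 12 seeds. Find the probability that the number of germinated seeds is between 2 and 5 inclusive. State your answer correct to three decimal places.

X ~ Binomial(12, 0.731); P(2 ≤ X ≤ 5) = Σ C(12,k) p^k (1−p)^(12−k) over k:
  k=2: C(12,2)·0.731^2·0.269^10 = 0.00007
  k=3: C(12,3)·0.731^3·0.269^9 = 0.00063
  k=4: C(12,4)·0.731^4·0.269^8 = 0.00388
  k=5: C(12,5)·0.731^5·0.269^7 = 0.01685
Total = 0.02143

0.021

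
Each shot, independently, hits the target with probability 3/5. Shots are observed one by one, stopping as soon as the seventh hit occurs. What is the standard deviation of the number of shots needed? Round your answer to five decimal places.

Y = total shots until the seventh success; negative binomial with r=7, p=0.60.
SD(Y) = √[r(1−p)/p²] = √(7.7777778) = 2.7888668

2.78887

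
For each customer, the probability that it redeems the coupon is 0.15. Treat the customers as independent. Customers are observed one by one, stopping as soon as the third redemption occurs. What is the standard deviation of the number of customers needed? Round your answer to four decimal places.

10.6458

Y = total customers until the third success; negative binomial with r=3, p=0.15.
SD(Y) = √[r(1−p)/p²] = √(113.333333) = 10.645813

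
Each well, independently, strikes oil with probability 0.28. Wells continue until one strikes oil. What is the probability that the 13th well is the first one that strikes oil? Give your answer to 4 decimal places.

0.0054

Geometric (trials to first success), p = 0.28.
P(Y = 13) = (1−p)^12 · p = 0.019408 · 0.28 = 0.005434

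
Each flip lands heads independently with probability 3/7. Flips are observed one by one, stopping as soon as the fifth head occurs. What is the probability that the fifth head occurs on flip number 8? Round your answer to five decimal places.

Y = trial on which the fifth success occurs; negative binomial, r=5, p=0.428571.
P(Y=8) = C(7,4) · p^5 · (1−p)^3
= 35 · 0.014458 · 0.18659 = 0.0944213

0.09442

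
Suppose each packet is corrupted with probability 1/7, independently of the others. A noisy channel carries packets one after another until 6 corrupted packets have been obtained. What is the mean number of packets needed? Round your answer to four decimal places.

42.0000

Y = total packets until the sixth success; negative binomial with r=6, p=0.142857.
E[Y] = r / p = 6 / 0.142857 = 42.000000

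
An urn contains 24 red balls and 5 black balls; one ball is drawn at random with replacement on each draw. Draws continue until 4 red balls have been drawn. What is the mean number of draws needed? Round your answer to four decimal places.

Y = total draws until the fourth success; negative binomial with r=4, p=0.827586.
E[Y] = r / p = 4 / 0.827586 = 4.833333

4.8333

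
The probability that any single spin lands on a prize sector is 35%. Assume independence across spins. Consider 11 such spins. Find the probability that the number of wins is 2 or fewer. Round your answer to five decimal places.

0.20013

X ~ Binomial(11, 0.35); P(X ≤ 2) = Σ C(11,k) p^k (1−p)^(11−k) over k:
  k=0: C(11,0)·0.35^0·0.65^11 = 0.0087508
  k=1: C(11,1)·0.35^1·0.65^10 = 0.0518316
  k=2: C(11,2)·0.35^2·0.65^9 = 0.1395465
Total = 0.2001289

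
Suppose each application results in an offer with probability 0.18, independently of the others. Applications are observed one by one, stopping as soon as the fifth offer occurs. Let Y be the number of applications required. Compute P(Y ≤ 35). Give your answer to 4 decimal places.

Finishing within 35 applications ⇔ at least 5 successes in the first 35. With X ~ Binomial(35, 0.18), P(Y ≤ 35) = 1 − P(X ≤ 4).
  k=0: C(35,0)·0.18^0·0.82^35 = 0.000963
  k=1: C(35,1)·0.18^1·0.82^34 = 0.007396
  k=2: C(35,2)·0.18^2·0.82^33 = 0.027601
  k=3: C(35,3)·0.18^3·0.82^32 = 0.066645
  k=4: C(35,4)·0.18^4·0.82^31 = 0.117036
1 − 0.219641 = 0.780359

0.7804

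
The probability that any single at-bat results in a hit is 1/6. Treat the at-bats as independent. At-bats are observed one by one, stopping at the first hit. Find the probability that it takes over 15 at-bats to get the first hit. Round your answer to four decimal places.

0.0649

Y = number of at-bats to the first success; geometric, p = 0.166667.
P(Y > 15) = P(first 15 all fail) = (1−p)^15 = 0.064905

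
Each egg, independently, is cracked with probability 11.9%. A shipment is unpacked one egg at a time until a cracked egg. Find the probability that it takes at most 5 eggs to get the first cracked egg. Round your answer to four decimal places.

Y = number of eggs to the first success; geometric, p = 0.119.
P(Y ≤ 5) = 1 − (1−p)^5 = 1 − 0.530737 = 0.469263

0.4693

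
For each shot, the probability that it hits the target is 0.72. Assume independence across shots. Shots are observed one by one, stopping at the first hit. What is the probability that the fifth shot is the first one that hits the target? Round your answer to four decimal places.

Geometric (trials to first success), p = 0.72.
P(Y = 5) = (1−p)^4 · p = 0.0061466 · 0.72 = 0.004426

0.0044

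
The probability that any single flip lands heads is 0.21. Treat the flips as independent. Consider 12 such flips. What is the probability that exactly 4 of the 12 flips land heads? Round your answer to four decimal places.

X ~ Binomial(n=12, p=0.21).
P(X=4) = C(12,4) · p^4 · (1−p)^8
= 495 · 0.0019448 · 0.15171 = 0.146049

0.1460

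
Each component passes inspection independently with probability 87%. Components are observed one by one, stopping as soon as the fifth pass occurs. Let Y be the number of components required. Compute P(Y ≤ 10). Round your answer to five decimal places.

Finishing within 10 components ⇔ at least 5 successes in the first 10. With X ~ Binomial(10, 0.87), P(Y ≤ 10) = 1 − P(X ≤ 4).
  k=0: C(10,0)·0.87^0·0.13^10 = 0.0000000
  k=1: C(10,1)·0.87^1·0.13^9 = 0.0000001
  k=2: C(10,2)·0.87^2·0.13^8 = 0.0000028
  k=3: C(10,3)·0.87^3·0.13^7 = 0.0000496
  k=4: C(10,4)·0.87^4·0.13^6 = 0.0005807
1 − 0.0006332 = 0.9993668

0.99937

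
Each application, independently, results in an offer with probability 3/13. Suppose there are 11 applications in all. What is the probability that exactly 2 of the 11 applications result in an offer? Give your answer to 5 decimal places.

0.27620

X ~ Binomial(n=11, p=0.230769).
P(X=2) = C(11,2) · p^2 · (1−p)^9
= 55 · 0.053254 · 0.0943 = 0.2762030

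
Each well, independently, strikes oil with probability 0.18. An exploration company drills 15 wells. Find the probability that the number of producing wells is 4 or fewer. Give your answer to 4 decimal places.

0.8833

X ~ Binomial(15, 0.18); P(X ≤ 4) = Σ C(15,k) p^k (1−p)^(15−k) over k:
  k=0: C(15,0)·0.18^0·0.82^15 = 0.050957
  k=1: C(15,1)·0.18^1·0.82^14 = 0.167787
  k=2: C(15,2)·0.18^2·0.82^13 = 0.257819
  k=3: C(15,3)·0.18^3·0.82^12 = 0.245242
  k=4: C(15,4)·0.18^4·0.82^11 = 0.161501
Total = 0.883306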